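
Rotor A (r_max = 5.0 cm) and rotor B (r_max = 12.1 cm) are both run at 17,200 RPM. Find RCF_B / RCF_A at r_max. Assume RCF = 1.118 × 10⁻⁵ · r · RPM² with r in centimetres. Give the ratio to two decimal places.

At fixed N, RCF ∝ r, so RCF_B/RCF_A = r_B/r_A = 12.1 / 5.0 = 2.4200.

2.42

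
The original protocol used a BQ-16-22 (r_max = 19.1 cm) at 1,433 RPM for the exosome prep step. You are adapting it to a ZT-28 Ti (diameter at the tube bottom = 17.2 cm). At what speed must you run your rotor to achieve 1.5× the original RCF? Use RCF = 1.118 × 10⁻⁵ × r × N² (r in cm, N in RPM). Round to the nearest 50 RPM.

RCF = 1.118 × 10⁻⁵ × r × N²
RCF_original = 1.118 × 10⁻⁵ × 19.1 × (1433)² = 1.118 × 10⁻⁵ × 19.1 × 2,053,489 ≈ 438.5 × g
Target RCF = 1.5 × 438.5 ≈ 657.8 × g
Your rotor: r = 17.2 / 2 = 8.6 cm
657.8 = 1.118 × 10⁻⁵ × 8.6 × N²
N² = 657.8 / (9.6148 × 10⁻⁵) = 6,841,536
N ≈ √6,841,536 ≈ 2,615.6

2600 RPM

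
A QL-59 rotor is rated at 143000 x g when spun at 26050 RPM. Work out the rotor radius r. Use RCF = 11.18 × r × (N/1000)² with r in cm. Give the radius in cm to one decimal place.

143000 = 11.18 × r × (26.05)²
r = 143000 / (11.18 × 678.6025) = 143000 / 7586.776 ≈ 18.849 cm

r ≈ 18.8 cm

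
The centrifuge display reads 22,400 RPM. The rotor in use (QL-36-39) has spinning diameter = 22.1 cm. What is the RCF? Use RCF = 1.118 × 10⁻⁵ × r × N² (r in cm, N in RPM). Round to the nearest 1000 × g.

62000 x g

r = 22.1 / 2 = 11.05 cm
RCF = 1.118 × 10⁻⁵ × 11.05 × (22400)² = 1.118 × 10⁻⁵ × 11.05 × 501,760,000 ≈ 61,986.9 × g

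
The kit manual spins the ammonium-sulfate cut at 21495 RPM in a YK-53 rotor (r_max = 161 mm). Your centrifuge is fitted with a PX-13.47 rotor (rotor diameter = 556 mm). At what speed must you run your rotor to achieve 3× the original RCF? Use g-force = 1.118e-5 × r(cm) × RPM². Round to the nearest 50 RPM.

≈ 28350 RPM

Original rotor: r = 161 mm = 16.1 cm
RCF_original = 1.118 × 10⁻⁵ × 16.1 × (21495)² = 1.118 × 10⁻⁵ × 16.1 × 462,035,025 ≈ 83,165.4 × g
Target RCF = 3 × 83,165.4 ≈ 249,496.2 × g
Your rotor: r = 556 mm / 2 = 278 mm = 27.8 cm
249,496.2 = 1.118 × 10⁻⁵ × 27.8 × N²
N² = 249,496.2 / (31.0804 × 10⁻⁵) = 802,744,495
N ≈ √802,744,495 ≈ 28,332.7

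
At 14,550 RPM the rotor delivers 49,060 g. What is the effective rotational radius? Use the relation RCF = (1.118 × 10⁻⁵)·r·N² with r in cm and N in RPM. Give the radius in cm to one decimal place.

≈ 20.7 cm

49060 = 1.118 × 10⁻⁵ × r × (14550)²
r = 49060 / (1.118 × 10⁻⁵ × 211,702,500) = 49060 / 2366.834 ≈ 20.728 cm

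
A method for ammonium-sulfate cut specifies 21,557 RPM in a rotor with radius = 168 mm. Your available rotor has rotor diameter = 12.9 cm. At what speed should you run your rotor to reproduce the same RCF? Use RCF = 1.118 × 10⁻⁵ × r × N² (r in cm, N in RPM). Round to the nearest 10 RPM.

≈ 34790 RPM

Original rotor: r = 168 mm = 16.8 cm
RCF = 1.118 × 10⁻⁵ × r × N²
RCF_original = 1.118 × 10⁻⁵ × 16.8 × (21557)² = 1.118 × 10⁻⁵ × 16.8 × 464,704,249 ≈ 87,282.6 × g
Your rotor: r = 12.9 / 2 = 6.45 cm
87,282.6 = 1.118 × 10⁻⁵ × 6.45 × N²
N² = 87,282.6 / (7.2111 × 10⁻⁵) = 1,210,392,312
N ≈ √1,210,392,312 ≈ 34,790.7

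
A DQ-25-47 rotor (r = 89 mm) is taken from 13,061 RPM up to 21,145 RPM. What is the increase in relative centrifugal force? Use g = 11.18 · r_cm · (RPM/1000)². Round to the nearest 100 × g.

r = 89 mm = 8.9 cm
RCF₁ = 11.18 × 8.9 × (13.061)² = 11.18 × 8.9 × 170.589721 ≈ 16,974 × g
RCF₂ = 11.18 × 8.9 × (21.145)² = 11.18 × 8.9 × 447.111025 ≈ 44,488.4 × g
Increase = 44,488.4 − 16,974 = 27,514.4

27500 g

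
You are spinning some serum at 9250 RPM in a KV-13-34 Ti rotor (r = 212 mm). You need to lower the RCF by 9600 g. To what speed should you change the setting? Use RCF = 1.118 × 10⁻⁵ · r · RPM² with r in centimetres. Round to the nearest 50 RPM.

r = 212 mm = 21.2 cm
Current RCF = 1.118 × 10⁻⁵ × 21.2 × (9250)² = 1.118 × 10⁻⁵ × 21.2 × 85,562,500 ≈ 20,279.7 × g
Target RCF = 20,279.7 − 9,600 = 10,679.7 × g
N² = 10,679.7 / (23.7016 × 10⁻⁵) = 45,058,983
N ≈ √45,058,983 ≈ 6,712.6

6700 RPM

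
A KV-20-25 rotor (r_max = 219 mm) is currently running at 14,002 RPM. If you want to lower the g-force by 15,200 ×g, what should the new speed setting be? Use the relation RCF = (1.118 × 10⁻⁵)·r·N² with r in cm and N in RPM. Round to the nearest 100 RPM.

11600 RPM

r = 219 mm = 21.9 cm
Current RCF = 1.118 × 10⁻⁵ × 21.9 × (14002)² = 1.118 × 10⁻⁵ × 21.9 × 196,056,004 ≈ 48,002.7 × g
Target RCF = 48,002.7 − 15,200 = 32,802.7 × g
N² = 32,802.7 / (24.4842 × 10⁻⁵) = 133,974,972
N ≈ √133,974,972 ≈ 11,574.8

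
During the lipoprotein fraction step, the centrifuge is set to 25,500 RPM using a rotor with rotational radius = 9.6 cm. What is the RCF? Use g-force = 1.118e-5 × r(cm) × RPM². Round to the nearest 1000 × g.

≈ 70000 × g

RCF = 1.118 × 10⁻⁵ × 9.6 × (25500)² = 1.118 × 10⁻⁵ × 9.6 × 650,250,000 ≈ 69,790 × g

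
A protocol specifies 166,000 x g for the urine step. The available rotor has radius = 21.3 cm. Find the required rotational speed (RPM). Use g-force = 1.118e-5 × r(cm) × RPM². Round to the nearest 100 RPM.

N ≈ 26400 RPM

RCF = 1.118 × 10⁻⁵ × r × N²
166,000 = 1.118 × 10⁻⁵ × 21.3 × N²
N² = 166,000 / (23.8134 × 10⁻⁵) = 697,086,514
N ≈ √697,086,514 ≈ 26,402.4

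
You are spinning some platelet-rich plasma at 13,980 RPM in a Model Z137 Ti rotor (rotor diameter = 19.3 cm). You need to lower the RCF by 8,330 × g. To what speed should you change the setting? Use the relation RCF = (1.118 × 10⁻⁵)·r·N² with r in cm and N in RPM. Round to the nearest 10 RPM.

r = 19.3 / 2 = 9.65 cm
Current RCF = 1.118 × 10⁻⁵ × 9.65 × (13980)² = 1.118 × 10⁻⁵ × 9.65 × 195,440,400 ≈ 21,085.5 × g
Target RCF = 21,085.5 − 8,330 = 12,755.5 × g
N² = 12,755.5 / (10.7887 × 10⁻⁵) = 118,230,185
N ≈ √118,230,185 ≈ 10,873.4

N₂ ≈ 10870 RPM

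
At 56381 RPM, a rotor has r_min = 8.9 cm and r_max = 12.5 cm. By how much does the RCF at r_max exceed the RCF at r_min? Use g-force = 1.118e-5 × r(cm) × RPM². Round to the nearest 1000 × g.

ΔRCF ≈ 128000 x g

RCF_max = 1.118 × 10⁻⁵ × 12.5 × (56381)² = 1.118 × 10⁻⁵ × 12.5 × 3,178,817,161 ≈ 444,239.7 × g
RCF_min = 1.118 × 10⁻⁵ × 8.9 × (56381)² = 1.118 × 10⁻⁵ × 8.9 × 3,178,817,161 ≈ 316,298.7 × g
ΔRCF = 444,239.7 − 316,298.7 = 127,941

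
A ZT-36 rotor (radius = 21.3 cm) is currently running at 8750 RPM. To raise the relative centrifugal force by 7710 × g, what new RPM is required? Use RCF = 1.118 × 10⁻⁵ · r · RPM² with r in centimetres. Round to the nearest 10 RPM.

Current RCF = 1.118 × 10⁻⁵ × 21.3 × (8750)² = 1.118 × 10⁻⁵ × 21.3 × 76,562,500 ≈ 18,232.1 × g
Target RCF = 18,232.1 + 7,710 = 25,942.1 × g
N² = 25,942.1 / (23.8134 × 10⁻⁵) = 108,939,085
N ≈ √108,939,085 ≈ 10,437.4

N₂ ≈ 10440 RPM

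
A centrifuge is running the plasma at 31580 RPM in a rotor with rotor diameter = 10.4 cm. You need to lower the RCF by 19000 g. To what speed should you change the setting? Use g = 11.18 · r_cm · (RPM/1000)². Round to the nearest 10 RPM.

r = 10.4 / 2 = 5.2 cm
Current RCF = 11.18 × 5.2 × (31.58)² = 11.18 × 5.2 × 997.2964 ≈ 57,978.8 × g
Target RCF = 57,978.8 − 19,000 = 38,978.8 × g
(N/1000)² = 38,978.8 / 58.136 = 670.4761
N = 1000 × √670.4761 ≈ 25,893.6

≈ 25890 RPM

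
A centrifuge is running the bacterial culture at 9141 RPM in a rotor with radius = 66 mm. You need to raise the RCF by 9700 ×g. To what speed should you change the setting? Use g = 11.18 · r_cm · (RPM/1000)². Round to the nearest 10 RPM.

r = 66 mm = 6.6 cm
Current RCF = 11.18 × 6.6 × (9.141)² = 11.18 × 6.6 × 83.557881 ≈ 6,165.6 × g
Target RCF = 6,165.6 + 9,700 = 15,865.6 × g
(N/1000)² = 15,865.6 / 73.788 = 215.016
N = 1000 × √215.016 ≈ 14,663.4

N₂ ≈ 14660 RPM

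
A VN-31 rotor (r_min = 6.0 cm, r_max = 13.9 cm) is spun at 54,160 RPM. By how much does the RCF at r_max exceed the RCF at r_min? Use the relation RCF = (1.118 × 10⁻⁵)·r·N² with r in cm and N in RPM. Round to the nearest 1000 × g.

259000 × g

ΔRCF = 1.118 × 10⁻⁵ × (r_max − r_min) × N² = 1.118 × 10⁻⁵ × 7.9 × 2,933,305,600 ≈ 259,075.4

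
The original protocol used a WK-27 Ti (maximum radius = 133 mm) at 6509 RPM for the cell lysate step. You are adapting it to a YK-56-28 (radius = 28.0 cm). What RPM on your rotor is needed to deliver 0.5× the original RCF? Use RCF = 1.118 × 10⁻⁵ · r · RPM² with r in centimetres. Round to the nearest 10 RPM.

3170 RPM

Original rotor: r = 133 mm = 13.3 cm
RCF = 1.118 × 10⁻⁵ × r × N²
RCF_original = 1.118 × 10⁻⁵ × 13.3 × (6509)² = 1.118 × 10⁻⁵ × 13.3 × 42,367,081 ≈ 6,299.7 × g
Target RCF = 0.5 × 6,299.7 ≈ 3,149.8 × g
3,149.8 = 1.118 × 10⁻⁵ × 28 × N²
N² = 3,149.8 / (31.304 × 10⁻⁵) = 10,061,973
N ≈ √10,061,973 ≈ 3,172.1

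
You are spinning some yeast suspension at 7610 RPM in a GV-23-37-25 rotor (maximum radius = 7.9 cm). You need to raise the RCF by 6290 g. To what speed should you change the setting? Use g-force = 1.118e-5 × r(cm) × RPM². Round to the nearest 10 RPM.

Current RCF = 1.118 × 10⁻⁵ × 7.9 × (7610)² = 1.118 × 10⁻⁵ × 7.9 × 57,912,100 ≈ 5,114.9 × g
Target RCF = 5,114.9 + 6,290 = 11,404.9 × g
N² = 11,404.9 / (8.8322 × 10⁻⁵) = 129,128,643
N ≈ √129,128,643 ≈ 11,363.5

11360 RPM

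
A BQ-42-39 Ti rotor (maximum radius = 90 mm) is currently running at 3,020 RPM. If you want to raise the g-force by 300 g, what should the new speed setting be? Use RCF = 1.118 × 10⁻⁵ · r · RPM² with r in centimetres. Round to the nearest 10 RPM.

3480 RPM

r = 90 mm = 9.0 cm
Current RCF = 1.118 × 10⁻⁵ × 9 × (3020)² = 1.118 × 10⁻⁵ × 9 × 9,120,400 ≈ 917.7 × g
Target RCF = 917.7 + 300 = 1,217.7 × g
N² = 1,217.7 / (10.062 × 10⁻⁵) = 12,101,968
N ≈ √12,101,968 ≈ 3,478.8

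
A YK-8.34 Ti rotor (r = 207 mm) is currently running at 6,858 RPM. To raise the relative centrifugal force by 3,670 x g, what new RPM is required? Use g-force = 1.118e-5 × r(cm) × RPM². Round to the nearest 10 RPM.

r = 207 mm = 20.7 cm
Current RCF = 1.118 × 10⁻⁵ × 20.7 × (6858)² = 1.118 × 10⁻⁵ × 20.7 × 47,032,164 ≈ 10,884.5 × g
Target RCF = 10,884.5 + 3,670 = 14,554.5 × g
N² = 14,554.5 / (23.1426 × 10⁻⁵) = 62,890,514
N ≈ √62,890,514 ≈ 7,930.4

≈ 7930 RPM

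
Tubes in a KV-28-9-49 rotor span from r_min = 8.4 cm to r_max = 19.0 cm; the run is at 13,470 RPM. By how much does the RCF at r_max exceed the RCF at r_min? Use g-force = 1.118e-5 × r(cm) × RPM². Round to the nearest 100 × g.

ΔRCF = 1.118 × 10⁻⁵ × (r_max − r_min) × N² = 1.118 × 10⁻⁵ × 10.6 × 181,440,900 ≈ 21,502.2

≈ 21500 g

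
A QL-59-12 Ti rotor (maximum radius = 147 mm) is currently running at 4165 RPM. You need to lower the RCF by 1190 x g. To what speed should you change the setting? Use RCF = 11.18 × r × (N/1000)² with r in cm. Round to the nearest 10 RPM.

3180 RPM

r = 147 mm = 14.7 cm
Current RCF = 11.18 × 14.7 × (4.165)² = 11.18 × 14.7 × 17.347225 ≈ 2,850.9 × g
Target RCF = 2,850.9 − 1,190 = 1,660.9 × g
(N/1000)² = 1,660.9 / 164.346 = 10.10612
N = 1000 × √10.10612 ≈ 3,179.0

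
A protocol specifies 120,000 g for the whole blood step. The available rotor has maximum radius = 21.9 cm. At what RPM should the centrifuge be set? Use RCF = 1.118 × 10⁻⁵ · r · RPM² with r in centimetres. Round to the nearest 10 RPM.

120,000 = 1.118 × 10⁻⁵ × 21.9 × N²
N² = 120,000 / (24.4842 × 10⁻⁵) = 490,111,991
N ≈ √490,111,991 ≈ 22,138.5

22140 RPM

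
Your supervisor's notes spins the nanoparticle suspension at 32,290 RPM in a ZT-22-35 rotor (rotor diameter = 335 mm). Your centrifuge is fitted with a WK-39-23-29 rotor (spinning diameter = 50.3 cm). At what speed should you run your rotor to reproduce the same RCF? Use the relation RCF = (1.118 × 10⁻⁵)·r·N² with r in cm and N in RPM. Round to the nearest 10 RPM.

26350 RPM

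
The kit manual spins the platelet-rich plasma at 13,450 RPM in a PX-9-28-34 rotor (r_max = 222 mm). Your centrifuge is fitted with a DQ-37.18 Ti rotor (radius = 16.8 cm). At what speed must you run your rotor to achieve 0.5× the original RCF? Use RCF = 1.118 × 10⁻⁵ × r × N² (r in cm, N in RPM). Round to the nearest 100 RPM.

Original rotor: r = 222 mm = 22.2 cm
RCF_original = 1.118 × 10⁻⁵ × 22.2 × (13450)² = 1.118 × 10⁻⁵ × 22.2 × 180,902,500 ≈ 44,899.3 × g
Target RCF = 0.5 × 44,899.3 ≈ 22,449.7 × g
22,449.7 = 1.118 × 10⁻⁵ × 16.8 × N²
N² = 22,449.7 / (18.7824 × 10⁻⁵) = 119,525,194
N ≈ √119,525,194 ≈ 10,932.8

10900 RPM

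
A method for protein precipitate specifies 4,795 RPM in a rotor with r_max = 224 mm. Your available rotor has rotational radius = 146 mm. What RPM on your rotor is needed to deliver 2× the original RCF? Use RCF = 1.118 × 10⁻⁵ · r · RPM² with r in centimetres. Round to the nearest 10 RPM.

Original rotor: r = 224 mm = 22.4 cm
RCF_original = 1.118 × 10⁻⁵ × 22.4 × (4795)² = 1.118 × 10⁻⁵ × 22.4 × 22,992,025 ≈ 5,757.9 × g
Target RCF = 2 × 5,757.9 ≈ 11,515.8 × g
Your rotor: r = 146 mm = 14.6 cm
11,515.8 = 1.118 × 10⁻⁵ × 14.6 × N²
N² = 11,515.8 / (16.3228 × 10⁻⁵) = 70,550,396
N ≈ √70,550,396 ≈ 8,399.4

≈ 8400 RPM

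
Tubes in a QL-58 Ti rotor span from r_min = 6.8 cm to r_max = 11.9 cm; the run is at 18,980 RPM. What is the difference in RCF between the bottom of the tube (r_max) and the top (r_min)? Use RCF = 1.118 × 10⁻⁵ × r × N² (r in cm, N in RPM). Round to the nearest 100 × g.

≈ 20500 g

ΔRCF = 1.118 × 10⁻⁵ × (r_max − r_min) × N² = 1.118 × 10⁻⁵ × 5.1 × 360,240,400 ≈ 20,540.2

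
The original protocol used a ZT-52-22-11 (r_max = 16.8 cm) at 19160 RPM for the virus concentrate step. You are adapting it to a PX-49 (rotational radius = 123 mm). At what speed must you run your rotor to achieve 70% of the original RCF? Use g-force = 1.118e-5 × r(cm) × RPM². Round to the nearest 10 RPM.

18730 RPM

RCF_original = 1.118 × 10⁻⁵ × 16.8 × (19160)² = 1.118 × 10⁻⁵ × 16.8 × 367,105,600 ≈ 68,951.2 × g
Target RCF = 0.7 × 68,951.2 ≈ 48,265.8 × g
Your rotor: r = 123 mm = 12.3 cm
48,265.8 = 1.118 × 10⁻⁵ × 12.3 × N²
N² = 48,265.8 / (13.7514 × 10⁻⁵) = 350,988,263
N ≈ √350,988,263 ≈ 18,734.7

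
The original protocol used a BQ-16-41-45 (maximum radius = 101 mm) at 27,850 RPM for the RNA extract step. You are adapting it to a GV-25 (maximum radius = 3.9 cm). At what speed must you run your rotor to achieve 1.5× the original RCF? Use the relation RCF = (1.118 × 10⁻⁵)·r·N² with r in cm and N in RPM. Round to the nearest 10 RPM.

Original rotor: r = 101 mm = 10.1 cm
RCF = 1.118 × 10⁻⁵ × r × N²
RCF_original = 1.118 × 10⁻⁵ × 10.1 × (27850)² = 1.118 × 10⁻⁵ × 10.1 × 775,622,500 ≈ 87,581.7 × g
Target RCF = 1.5 × 87,581.7 ≈ 131,372.5 × g
131,372.5 = 1.118 × 10⁻⁵ × 3.9 × N²
N² = 131,372.5 / (4.3602 × 10⁻⁵) = 3,012,992,523
N ≈ √3,012,992,523 ≈ 54,890.7

≈ 54890 RPM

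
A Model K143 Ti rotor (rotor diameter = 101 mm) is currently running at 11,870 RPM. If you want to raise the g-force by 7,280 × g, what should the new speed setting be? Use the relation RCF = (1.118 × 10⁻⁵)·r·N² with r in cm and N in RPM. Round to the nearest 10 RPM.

r = 101 mm / 2 = 50.5 mm = 5.05 cm
Current RCF = 1.118 × 10⁻⁵ × 5.05 × (11870)² = 1.118 × 10⁻⁵ × 5.05 × 140,896,900 ≈ 7,954.9 × g
Target RCF = 7,954.9 + 7,280 = 15,234.9 × g
N² = 15,234.9 / (5.6459 × 10⁻⁵) = 269,840,061
N ≈ √269,840,061 ≈ 16,426.8

≈ 16430 RPM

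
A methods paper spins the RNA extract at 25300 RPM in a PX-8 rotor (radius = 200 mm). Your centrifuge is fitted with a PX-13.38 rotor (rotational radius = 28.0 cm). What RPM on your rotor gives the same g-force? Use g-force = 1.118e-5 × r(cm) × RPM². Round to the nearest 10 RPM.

21380 RPM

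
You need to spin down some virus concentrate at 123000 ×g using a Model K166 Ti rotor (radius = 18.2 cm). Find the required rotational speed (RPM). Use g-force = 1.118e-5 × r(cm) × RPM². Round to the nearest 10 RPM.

≈ 24590 RPM

RCF = 1.118 × 10⁻⁵ × r × N²
123,000 = 1.118 × 10⁻⁵ × 18.2 × N²
N² = 123,000 / (20.3476 × 10⁻⁵) = 604,493,896
N ≈ √604,493,896 ≈ 24,586.5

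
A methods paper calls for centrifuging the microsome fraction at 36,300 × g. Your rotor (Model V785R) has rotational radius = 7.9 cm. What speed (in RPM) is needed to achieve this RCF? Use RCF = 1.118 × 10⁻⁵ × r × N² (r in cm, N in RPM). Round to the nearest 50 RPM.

36,300 = 1.118 × 10⁻⁵ × 7.9 × N²
N² = 36,300 / (8.8322 × 10⁻⁵) = 410,996,128
N ≈ √410,996,128 ≈ 20,273.0

20250 RPM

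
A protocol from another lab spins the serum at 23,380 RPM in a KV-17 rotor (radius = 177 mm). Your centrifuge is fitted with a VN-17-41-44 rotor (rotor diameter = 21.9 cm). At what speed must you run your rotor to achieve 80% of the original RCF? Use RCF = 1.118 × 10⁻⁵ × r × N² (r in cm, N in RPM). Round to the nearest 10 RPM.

Original rotor: r = 177 mm = 17.7 cm
RCF = 1.118 × 10⁻⁵ × r × N²
RCF_original = 1.118 × 10⁻⁵ × 17.7 × (23380)² = 1.118 × 10⁻⁵ × 17.7 × 546,624,400 ≈ 108,169.3 × g
Target RCF = 0.8 × 108,169.3 ≈ 86,535.4 × g
Your rotor: r = 21.9 / 2 = 10.95 cm
86,535.4 = 1.118 × 10⁻⁵ × 10.95 × N²
N² = 86,535.4 / (12.2421 × 10⁻⁵) = 706,867,286
N ≈ √706,867,286 ≈ 26,587.0

26590 RPM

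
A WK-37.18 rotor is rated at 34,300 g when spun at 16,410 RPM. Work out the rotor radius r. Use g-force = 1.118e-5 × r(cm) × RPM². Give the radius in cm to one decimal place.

34300 = 1.118 × 10⁻⁵ × r × (16410)²
r = 34300 / (1.118 × 10⁻⁵ × 269,288,100) = 34300 / 3010.641 ≈ 11.393 cm

11.4 cm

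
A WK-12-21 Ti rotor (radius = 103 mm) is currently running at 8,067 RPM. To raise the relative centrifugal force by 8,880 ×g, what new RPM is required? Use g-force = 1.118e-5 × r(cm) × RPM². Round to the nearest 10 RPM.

r = 103 mm = 10.3 cm
Current RCF = 1.118 × 10⁻⁵ × 10.3 × (8067)² = 1.118 × 10⁻⁵ × 10.3 × 65,076,489 ≈ 7,493.8 × g
Target RCF = 7,493.8 + 8,880 = 16,373.8 × g
N² = 16,373.8 / (11.5154 × 10⁻⁵) = 142,190,458
N ≈ √142,190,458 ≈ 11,924.4

≈ 11920 RPM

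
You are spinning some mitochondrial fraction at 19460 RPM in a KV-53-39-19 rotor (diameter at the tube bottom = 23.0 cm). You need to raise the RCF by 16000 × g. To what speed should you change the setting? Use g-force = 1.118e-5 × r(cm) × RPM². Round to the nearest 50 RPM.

N₂ ≈ 22450 RPM

r = 23.0 / 2 = 11.5 cm
Current RCF = 1.118 × 10⁻⁵ × 11.5 × (19460)² = 1.118 × 10⁻⁵ × 11.5 × 378,691,600 ≈ 48,688.4 × g
Target RCF = 48,688.4 + 16,000 = 64,688.4 × g
N² = 64,688.4 / (12.857 × 10⁻⁵) = 503,137,590
N ≈ √503,137,590 ≈ 22,430.7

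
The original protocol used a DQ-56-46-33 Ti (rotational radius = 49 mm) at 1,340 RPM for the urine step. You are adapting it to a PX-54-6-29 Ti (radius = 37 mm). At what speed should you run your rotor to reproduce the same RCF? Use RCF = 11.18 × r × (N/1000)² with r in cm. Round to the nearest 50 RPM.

≈ 1550 RPM

Original rotor: r = 49 mm = 4.9 cm
RCF = 11.18 × r × (N/1000)²
RCF_original = 11.18 × 4.9 × (1.34)² = 11.18 × 4.9 × 1.7956 ≈ 98.4 × g
Your rotor: r = 37 mm = 3.7 cm
98.4 = 11.18 × 3.7 × (N/1000)²
(N/1000)² = 98.4 / 41.366 = 2.378765
N = 1000 × √2.378765 ≈ 1,542.3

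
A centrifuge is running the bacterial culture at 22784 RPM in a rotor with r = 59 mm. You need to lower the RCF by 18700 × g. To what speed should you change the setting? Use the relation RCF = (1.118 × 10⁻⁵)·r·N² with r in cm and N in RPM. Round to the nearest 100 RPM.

15300 RPM

r = 59 mm = 5.9 cm
Current RCF = 1.118 × 10⁻⁵ × 5.9 × (22784)² = 1.118 × 10⁻⁵ × 5.9 × 519,110,656 ≈ 34,241.6 × g
Target RCF = 34,241.6 − 18,700 = 15,541.6 × g
N² = 15,541.6 / (6.5962 × 10⁻⁵) = 235,614,445
N ≈ √235,614,445 ≈ 15,349.7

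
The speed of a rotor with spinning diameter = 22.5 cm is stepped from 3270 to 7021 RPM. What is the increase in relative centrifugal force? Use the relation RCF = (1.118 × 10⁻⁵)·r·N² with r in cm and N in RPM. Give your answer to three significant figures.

r = 22.5 / 2 = 11.25 cm
RCF₁ = 1.118 × 10⁻⁵ × 11.25 × (3270)² = 1.118 × 10⁻⁵ × 11.25 × 10,692,900 ≈ 1,344.9 × g
RCF₂ = 1.118 × 10⁻⁵ × 11.25 × (7021)² = 1.118 × 10⁻⁵ × 11.25 × 49,294,441 ≈ 6,200 × g
Increase = 6,200 − 1,344.9 = 4,855.1

4860 g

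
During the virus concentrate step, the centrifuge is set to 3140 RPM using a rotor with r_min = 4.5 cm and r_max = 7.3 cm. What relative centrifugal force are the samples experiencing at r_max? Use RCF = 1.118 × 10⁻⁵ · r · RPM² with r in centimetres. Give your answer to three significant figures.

805 x g

Use r_max = 7.3 cm.
RCF = 1.118 × 10⁻⁵ × 7.3 × (3140)² = 1.118 × 10⁻⁵ × 7.3 × 9,859,600 ≈ 804.7 × g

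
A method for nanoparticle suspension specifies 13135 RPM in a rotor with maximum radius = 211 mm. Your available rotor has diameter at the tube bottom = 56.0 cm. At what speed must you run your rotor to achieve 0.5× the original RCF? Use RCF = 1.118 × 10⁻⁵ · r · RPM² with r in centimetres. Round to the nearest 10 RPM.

Original rotor: r = 211 mm = 21.1 cm
RCF_original = 1.118 × 10⁻⁵ × 21.1 × (13135)² = 1.118 × 10⁻⁵ × 21.1 × 172,528,225 ≈ 40,699.1 × g
Target RCF = 0.5 × 40,699.1 ≈ 20,349.5 × g
Your rotor: r = 56.0 / 2 = 28 cm
20,349.5 = 1.118 × 10⁻⁵ × 28 × N²
N² = 20,349.5 / (31.304 × 10⁻⁵) = 65,006,070
N ≈ √65,006,070 ≈ 8,062.6

≈ 8060 RPM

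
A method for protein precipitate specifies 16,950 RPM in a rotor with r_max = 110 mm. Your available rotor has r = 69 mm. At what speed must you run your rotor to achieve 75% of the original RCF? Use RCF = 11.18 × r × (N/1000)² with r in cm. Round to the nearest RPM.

18534 RPM

Original rotor: r = 110 mm = 11.0 cm
RCF = 11.18 × r × (N/1000)²
RCF_original = 11.18 × 11 × (16.95)² = 11.18 × 11 × 287.3025 ≈ 35,332.5 × g
Target RCF = 0.75 × 35,332.5 ≈ 26,499.4 × g
Your rotor: r = 69 mm = 6.9 cm
26,499.4 = 11.18 × 6.9 × (N/1000)²
(N/1000)² = 26,499.4 / 77.142 = 343.5146
N = 1000 × √343.5146 ≈ 18,534.1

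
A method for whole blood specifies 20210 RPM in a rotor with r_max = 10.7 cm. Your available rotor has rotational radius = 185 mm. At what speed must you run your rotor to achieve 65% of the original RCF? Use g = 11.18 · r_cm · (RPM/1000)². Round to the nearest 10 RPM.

RCF_original = 11.18 × 10.7 × (20.21)² = 11.18 × 10.7 × 408.4441 ≈ 48,860.5 × g
Target RCF = 0.65 × 48,860.5 ≈ 31,759.3 × g
Your rotor: r = 185 mm = 18.5 cm
31,759.3 = 11.18 × 18.5 × (N/1000)²
(N/1000)² = 31,759.3 / 206.83 = 153.5527
N = 1000 × √153.5527 ≈ 12,391.6

12390 RPM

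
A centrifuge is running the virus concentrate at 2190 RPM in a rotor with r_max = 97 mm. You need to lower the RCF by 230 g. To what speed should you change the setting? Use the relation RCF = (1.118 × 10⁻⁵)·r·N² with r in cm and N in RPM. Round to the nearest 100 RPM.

1600 RPM

r = 97 mm = 9.7 cm
Current RCF = 1.118 × 10⁻⁵ × 9.7 × (2190)² = 1.118 × 10⁻⁵ × 9.7 × 4,796,100 ≈ 520.1 × g
Target RCF = 520.1 − 230 = 290.1 × g
N² = 290.1 / (10.8446 × 10⁻⁵) = 2,675,064
N ≈ √2,675,064 ≈ 1,635.6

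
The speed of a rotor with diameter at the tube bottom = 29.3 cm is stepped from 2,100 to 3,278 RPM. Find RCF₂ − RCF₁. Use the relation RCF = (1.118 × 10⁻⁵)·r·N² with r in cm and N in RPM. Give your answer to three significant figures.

1040 × g

r = 29.3 / 2 = 14.65 cm
RCF₁ = 1.118 × 10⁻⁵ × 14.65 × (2100)² = 1.118 × 10⁻⁵ × 14.65 × 4,410,000 ≈ 722.3 × g
RCF₂ = 1.118 × 10⁻⁵ × 14.65 × (3278)² = 1.118 × 10⁻⁵ × 14.65 × 10,745,284 ≈ 1,759.9 × g
Increase = 1,759.9 − 722.3 = 1,037.6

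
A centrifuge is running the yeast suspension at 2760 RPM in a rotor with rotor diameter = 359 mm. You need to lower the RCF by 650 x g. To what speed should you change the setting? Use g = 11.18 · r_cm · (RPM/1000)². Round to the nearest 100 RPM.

N₂ ≈ 2100 RPM

r = 359 mm / 2 = 179.5 mm = 17.95 cm
Current RCF = 11.18 × 17.95 × (2.76)² = 11.18 × 17.95 × 7.6176 ≈ 1,528.7 × g
Target RCF = 1,528.7 − 650 = 878.7 × g
(N/1000)² = 878.7 / 200.681 = 4.378591
N = 1000 × √4.378591 ≈ 2,092.5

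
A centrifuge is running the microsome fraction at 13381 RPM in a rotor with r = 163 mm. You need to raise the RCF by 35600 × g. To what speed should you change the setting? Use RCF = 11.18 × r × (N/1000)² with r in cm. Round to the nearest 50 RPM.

r = 163 mm = 16.3 cm
Current RCF = 11.18 × 16.3 × (13.381)² = 11.18 × 16.3 × 179.051161 ≈ 32,629.2 × g
Target RCF = 32,629.2 + 35,600 = 68,229.2 × g
(N/1000)² = 68,229.2 / 182.234 = 374.4043
N = 1000 × √374.4043 ≈ 19,349.5

≈ 19350 RPM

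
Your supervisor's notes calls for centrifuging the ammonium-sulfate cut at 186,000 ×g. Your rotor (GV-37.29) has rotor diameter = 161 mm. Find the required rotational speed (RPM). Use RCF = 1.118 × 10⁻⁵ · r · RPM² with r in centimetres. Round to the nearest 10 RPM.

r = 161 mm / 2 = 80.5 mm = 8.05 cm
186,000 = 1.118 × 10⁻⁵ × 8.05 × N²
N² = 186,000 / (8.9999 × 10⁻⁵) = 2,066,689,630
N ≈ √2,066,689,630 ≈ 45,460.9

45460 RPM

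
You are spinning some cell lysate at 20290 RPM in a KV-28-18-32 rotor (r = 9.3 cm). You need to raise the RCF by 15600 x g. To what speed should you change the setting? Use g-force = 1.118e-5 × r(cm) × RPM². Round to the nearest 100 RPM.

≈ 23700 RPM

Current RCF = 1.118 × 10⁻⁵ × 9.3 × (20290)² = 1.118 × 10⁻⁵ × 9.3 × 411,684,100 ≈ 42,804.4 × g
Target RCF = 42,804.4 + 15,600 = 58,404.4 × g
N² = 58,404.4 / (10.3974 × 10⁻⁵) = 561,721,200
N ≈ √561,721,200 ≈ 23,700.7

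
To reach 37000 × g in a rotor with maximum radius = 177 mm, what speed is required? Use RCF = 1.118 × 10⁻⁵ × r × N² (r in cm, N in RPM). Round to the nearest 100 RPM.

N ≈ 13700 RPM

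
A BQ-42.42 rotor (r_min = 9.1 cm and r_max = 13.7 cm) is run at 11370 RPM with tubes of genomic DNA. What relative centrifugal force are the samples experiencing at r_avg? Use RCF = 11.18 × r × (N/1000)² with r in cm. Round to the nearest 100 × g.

r_avg = (9.1 + 13.7) / 2 = 11.4 cm
RCF = 11.18 × 11.4 × (11.37)² = 11.18 × 11.4 × 129.2769 ≈ 16,476.6 × g

16500 x g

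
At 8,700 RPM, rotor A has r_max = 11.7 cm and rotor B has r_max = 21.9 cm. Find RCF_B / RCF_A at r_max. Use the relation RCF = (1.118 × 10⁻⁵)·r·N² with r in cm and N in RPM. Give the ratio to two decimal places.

1.87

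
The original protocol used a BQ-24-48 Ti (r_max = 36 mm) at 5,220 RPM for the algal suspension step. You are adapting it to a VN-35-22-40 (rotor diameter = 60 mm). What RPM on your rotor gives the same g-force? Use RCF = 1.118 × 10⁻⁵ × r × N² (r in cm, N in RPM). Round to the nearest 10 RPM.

5720 RPM

Original rotor: r = 36 mm = 3.6 cm
RCF = 1.118 × 10⁻⁵ × r × N²
RCF_original = 1.118 × 10⁻⁵ × 3.6 × (5220)² = 1.118 × 10⁻⁵ × 3.6 × 27,248,400 ≈ 1,096.7 × g
Your rotor: r = 60 mm / 2 = 30 mm = 3 cm
1,096.7 = 1.118 × 10⁻⁵ × 3 × N²
N² = 1,096.7 / (3.354 × 10⁻⁵) = 32,698,271
N ≈ √32,698,271 ≈ 5,718.2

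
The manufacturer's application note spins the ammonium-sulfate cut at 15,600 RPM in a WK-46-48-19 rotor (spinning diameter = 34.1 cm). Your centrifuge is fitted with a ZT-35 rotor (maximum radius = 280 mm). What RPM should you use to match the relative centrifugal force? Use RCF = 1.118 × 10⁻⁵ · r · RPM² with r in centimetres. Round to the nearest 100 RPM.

≈ 12200 RPM

Original rotor: r = 34.1 / 2 = 17.05 cm
RCF_original = 1.118 × 10⁻⁵ × 17.05 × (15600)² = 1.118 × 10⁻⁵ × 17.05 × 243,360,000 ≈ 46,389 × g
Your rotor: r = 280 mm = 28.0 cm
46,389 = 1.118 × 10⁻⁵ × 28 × N²
N² = 46,389 / (31.304 × 10⁻⁵) = 148,188,730
N ≈ √148,188,730 ≈ 12,173.3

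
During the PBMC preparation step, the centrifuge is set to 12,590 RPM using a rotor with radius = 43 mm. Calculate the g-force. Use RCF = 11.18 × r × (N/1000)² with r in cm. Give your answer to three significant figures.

7620 g

r = 43 mm = 4.3 cm
RCF = 11.18 × r × (N/1000)²
RCF = 11.18 × 4.3 × (12.59)² = 11.18 × 4.3 × 158.5081 ≈ 7,620.1 × g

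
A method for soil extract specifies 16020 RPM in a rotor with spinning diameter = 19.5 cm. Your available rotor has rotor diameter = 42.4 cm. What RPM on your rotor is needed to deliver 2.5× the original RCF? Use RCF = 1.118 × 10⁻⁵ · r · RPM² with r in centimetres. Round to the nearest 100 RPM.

17200 RPM

Original rotor: r = 19.5 / 2 = 9.75 cm
RCF_original = 1.118 × 10⁻⁵ × 9.75 × (16020)² = 1.118 × 10⁻⁵ × 9.75 × 256,640,400 ≈ 27,975.1 × g
Target RCF = 2.5 × 27,975.1 ≈ 69,937.8 × g
Your rotor: r = 42.4 / 2 = 21.2 cm
69,937.8 = 1.118 × 10⁻⁵ × 21.2 × N²
N² = 69,937.8 / (23.7016 × 10⁻⁵) = 295,076,282
N ≈ √295,076,282 ≈ 17,177.8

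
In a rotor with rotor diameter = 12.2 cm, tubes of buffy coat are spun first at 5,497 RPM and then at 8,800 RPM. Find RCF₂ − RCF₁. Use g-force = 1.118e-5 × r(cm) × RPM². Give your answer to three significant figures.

r = 12.2 / 2 = 6.1 cm
RCF₁ = 1.118 × 10⁻⁵ × 6.1 × (5497)² = 1.118 × 10⁻⁵ × 6.1 × 30,217,009 ≈ 2,060.7 × g
RCF₂ = 1.118 × 10⁻⁵ × 6.1 × (8800)² = 1.118 × 10⁻⁵ × 6.1 × 77,440,000 ≈ 5,281.3 × g
Increase = 5,281.3 − 2,060.7 = 3,220.6

≈ 3220 × g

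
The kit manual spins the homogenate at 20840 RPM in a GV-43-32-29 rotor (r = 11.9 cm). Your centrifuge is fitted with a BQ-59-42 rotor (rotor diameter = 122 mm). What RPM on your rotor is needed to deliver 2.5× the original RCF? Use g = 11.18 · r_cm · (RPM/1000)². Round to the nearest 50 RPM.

46000 RPM

RCF_original = 11.18 × 11.9 × (20.84)² = 11.18 × 11.9 × 434.3056 ≈ 57,780.9 × g
Target RCF = 2.5 × 57,780.9 ≈ 144,452.2 × g
Your rotor: r = 122 mm / 2 = 61 mm = 6.1 cm
144,452.2 = 11.18 × 6.1 × (N/1000)²
(N/1000)² = 144,452.2 / 68.198 = 2118.13
N = 1000 × √2118.13 ≈ 46,023.1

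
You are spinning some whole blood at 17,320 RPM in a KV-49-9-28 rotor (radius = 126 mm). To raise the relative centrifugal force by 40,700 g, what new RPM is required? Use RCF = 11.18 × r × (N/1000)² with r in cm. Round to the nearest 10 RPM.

r = 126 mm = 12.6 cm
Current RCF = 11.18 × 12.6 × (17.32)² = 11.18 × 12.6 × 299.9824 ≈ 42,257.9 × g
Target RCF = 42,257.9 + 40,700 = 82,957.9 × g
(N/1000)² = 82,957.9 / 140.868 = 588.9052
N = 1000 × √588.9052 ≈ 24,267.4

N₂ ≈ 24270 RPM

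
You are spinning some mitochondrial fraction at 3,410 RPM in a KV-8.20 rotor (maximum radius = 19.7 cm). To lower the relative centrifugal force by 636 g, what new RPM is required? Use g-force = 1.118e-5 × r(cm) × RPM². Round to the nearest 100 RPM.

≈ 3000 RPM

Current RCF = 1.118 × 10⁻⁵ × 19.7 × (3410)² = 1.118 × 10⁻⁵ × 19.7 × 11,628,100 ≈ 2,561 × g
Target RCF = 2,561 − 636 = 1,925 × g
N² = 1,925 / (22.0246 × 10⁻⁵) = 8,740,227
N ≈ √8,740,227 ≈ 2,956.4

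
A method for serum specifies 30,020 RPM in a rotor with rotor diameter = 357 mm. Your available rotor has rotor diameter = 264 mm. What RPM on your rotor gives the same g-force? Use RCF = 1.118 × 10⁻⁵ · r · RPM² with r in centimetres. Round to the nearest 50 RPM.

≈ 34900 RPM

Original rotor: r = 357 mm / 2 = 178.5 mm = 17.85 cm
RCF = 1.118 × 10⁻⁵ × r × N²
RCF_original = 1.118 × 10⁻⁵ × 17.85 × (30020)² = 1.118 × 10⁻⁵ × 17.85 × 901,200,400 ≈ 179,846.3 × g
Your rotor: r = 264 mm / 2 = 132 mm = 13.2 cm
179,846.3 = 1.118 × 10⁻⁵ × 13.2 × N²
N² = 179,846.3 / (14.7576 × 10⁻⁵) = 1,218,669,025
N ≈ √1,218,669,025 ≈ 34,909.4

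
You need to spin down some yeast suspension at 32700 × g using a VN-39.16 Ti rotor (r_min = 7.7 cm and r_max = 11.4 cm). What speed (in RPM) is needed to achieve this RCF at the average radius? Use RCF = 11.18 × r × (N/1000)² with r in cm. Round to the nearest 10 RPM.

r_avg = (7.7 + 11.4) / 2 = 9.55 cm
32,700 = 11.18 × 9.55 × (N/1000)²
(N/1000)² = 32,700 / 106.769 = 306.2687
N = 1000 × √306.2687 ≈ 17,500.5

N ≈ 17500 RPM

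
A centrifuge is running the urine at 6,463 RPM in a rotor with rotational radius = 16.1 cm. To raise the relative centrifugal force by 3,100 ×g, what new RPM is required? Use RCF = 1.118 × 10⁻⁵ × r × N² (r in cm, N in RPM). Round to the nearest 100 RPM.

Current RCF = 1.118 × 10⁻⁵ × 16.1 × (6463)² = 1.118 × 10⁻⁵ × 16.1 × 41,770,369 ≈ 7,518.6 × g
Target RCF = 7,518.6 + 3,100 = 10,618.6 × g
N² = 10,618.6 / (17.9998 × 10⁻⁵) = 58,992,878
N ≈ √58,992,878 ≈ 7,680.7

N₂ ≈ 7700 RPM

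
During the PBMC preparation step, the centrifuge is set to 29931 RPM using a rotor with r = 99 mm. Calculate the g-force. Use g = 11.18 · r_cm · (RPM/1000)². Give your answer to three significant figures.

99200 ×g

r = 99 mm = 9.9 cm
RCF = 11.18 × 9.9 × (29.931)² = 11.18 × 9.9 × 895.864761 ≈ 99,156.1 × g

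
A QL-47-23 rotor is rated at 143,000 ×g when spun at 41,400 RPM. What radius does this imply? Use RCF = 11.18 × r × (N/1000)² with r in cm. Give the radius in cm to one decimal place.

7.5 cm

RCF = 11.18 × r × (N/1000)²
143000 = 11.18 × r × (41.4)²
r = 143000 / (11.18 × 1713.96) = 143000 / 19162.07 ≈ 7.463 cm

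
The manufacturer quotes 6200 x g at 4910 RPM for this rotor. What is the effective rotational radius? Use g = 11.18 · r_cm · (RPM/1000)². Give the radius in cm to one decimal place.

r ≈ 23.0 cm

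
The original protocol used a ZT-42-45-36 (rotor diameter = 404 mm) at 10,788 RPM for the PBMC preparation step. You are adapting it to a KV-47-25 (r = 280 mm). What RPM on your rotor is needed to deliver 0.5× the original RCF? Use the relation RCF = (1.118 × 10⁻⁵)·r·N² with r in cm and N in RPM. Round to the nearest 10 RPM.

≈ 6480 RPM

Original rotor: r = 404 mm / 2 = 202 mm = 20.2 cm
RCF_original = 1.118 × 10⁻⁵ × 20.2 × (10788)² = 1.118 × 10⁻⁵ × 20.2 × 116,380,944 ≈ 26,283 × g
Target RCF = 0.5 × 26,283 ≈ 13,141.5 × g
Your rotor: r = 280 mm = 28.0 cm
13,141.5 = 1.118 × 10⁻⁵ × 28 × N²
N² = 13,141.5 / (31.304 × 10⁻⁵) = 41,980,258
N ≈ √41,980,258 ≈ 6,479.2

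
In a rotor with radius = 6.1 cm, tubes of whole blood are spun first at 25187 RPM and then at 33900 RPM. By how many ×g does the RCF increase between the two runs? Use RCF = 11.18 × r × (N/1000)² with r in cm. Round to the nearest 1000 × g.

≈ 35000 ×g

RCF₁ = 11.18 × 6.1 × (25.187)² = 11.18 × 6.1 × 634.384969 ≈ 43,263.8 × g
RCF₂ = 11.18 × 6.1 × (33.9)² = 11.18 × 6.1 × 1,149.21 ≈ 78,373.8 × g
Increase = 78,373.8 − 43,263.8 = 35,110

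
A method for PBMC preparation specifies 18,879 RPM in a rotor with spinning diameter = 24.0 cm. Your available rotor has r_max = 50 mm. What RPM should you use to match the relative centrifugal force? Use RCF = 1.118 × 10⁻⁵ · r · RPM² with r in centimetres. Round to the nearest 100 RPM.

≈ 29200 RPM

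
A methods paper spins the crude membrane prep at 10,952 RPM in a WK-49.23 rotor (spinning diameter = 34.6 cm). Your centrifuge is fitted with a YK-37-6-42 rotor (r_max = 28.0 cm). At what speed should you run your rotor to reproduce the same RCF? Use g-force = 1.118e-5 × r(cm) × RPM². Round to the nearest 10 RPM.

8610 RPM

Original rotor: r = 34.6 / 2 = 17.3 cm
RCF_original = 1.118 × 10⁻⁵ × 17.3 × (10952)² = 1.118 × 10⁻⁵ × 17.3 × 119,946,304 ≈ 23,199.3 × g
23,199.3 = 1.118 × 10⁻⁵ × 28 × N²
N² = 23,199.3 / (31.304 × 10⁻⁵) = 74,109,698
N ≈ √74,109,698 ≈ 8,608.7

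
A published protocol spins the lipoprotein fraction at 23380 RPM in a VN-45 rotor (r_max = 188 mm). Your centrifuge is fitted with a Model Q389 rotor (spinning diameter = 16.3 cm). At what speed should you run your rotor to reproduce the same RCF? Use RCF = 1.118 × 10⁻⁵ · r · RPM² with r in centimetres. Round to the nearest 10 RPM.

Original rotor: r = 188 mm = 18.8 cm
RCF_original = 1.118 × 10⁻⁵ × 18.8 × (23380)² = 1.118 × 10⁻⁵ × 18.8 × 546,624,400 ≈ 114,891.7 × g
Your rotor: r = 16.3 / 2 = 8.15 cm
114,891.7 = 1.118 × 10⁻⁵ × 8.15 × N²
N² = 114,891.7 / (9.1117 × 10⁻⁵) = 1,260,924,965
N ≈ √1,260,924,965 ≈ 35,509.5

35510 RPM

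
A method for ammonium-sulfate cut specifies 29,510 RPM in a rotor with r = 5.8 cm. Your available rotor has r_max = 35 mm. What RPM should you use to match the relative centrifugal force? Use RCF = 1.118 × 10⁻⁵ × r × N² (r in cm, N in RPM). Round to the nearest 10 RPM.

RCF_original = 1.118 × 10⁻⁵ × 5.8 × (29510)² = 1.118 × 10⁻⁵ × 5.8 × 870,840,100 ≈ 56,468.8 × g
Your rotor: r = 35 mm = 3.5 cm
56,468.8 = 1.118 × 10⁻⁵ × 3.5 × N²
N² = 56,468.8 / (3.913 × 10⁻⁵) = 1,443,107,590
N ≈ √1,443,107,590 ≈ 37,988.3

≈ 37990 RPM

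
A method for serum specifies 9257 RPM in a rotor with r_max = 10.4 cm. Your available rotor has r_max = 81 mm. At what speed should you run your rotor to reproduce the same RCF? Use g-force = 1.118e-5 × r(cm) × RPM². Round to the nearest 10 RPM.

≈ 10490 RPM

RCF = 1.118 × 10⁻⁵ × r × N²
RCF_original = 1.118 × 10⁻⁵ × 10.4 × (9257)² = 1.118 × 10⁻⁵ × 10.4 × 85,692,049 ≈ 9,963.6 × g
Your rotor: r = 81 mm = 8.1 cm
9,963.6 = 1.118 × 10⁻⁵ × 8.1 × N²
N² = 9,963.6 / (9.0558 × 10⁻⁵) = 110,024,515
N ≈ √110,024,515 ≈ 10,489.3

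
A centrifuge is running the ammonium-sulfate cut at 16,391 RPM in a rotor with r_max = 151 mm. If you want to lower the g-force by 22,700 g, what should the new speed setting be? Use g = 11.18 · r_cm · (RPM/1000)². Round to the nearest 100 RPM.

r = 151 mm = 15.1 cm
Current RCF = 11.18 × 15.1 × (16.391)² = 11.18 × 15.1 × 268.664881 ≈ 45,355.5 × g
Target RCF = 45,355.5 − 22,700 = 22,655.5 × g
(N/1000)² = 22,655.5 / 168.818 = 134.2007
N = 1000 × √134.2007 ≈ 11,584.5

11600 RPM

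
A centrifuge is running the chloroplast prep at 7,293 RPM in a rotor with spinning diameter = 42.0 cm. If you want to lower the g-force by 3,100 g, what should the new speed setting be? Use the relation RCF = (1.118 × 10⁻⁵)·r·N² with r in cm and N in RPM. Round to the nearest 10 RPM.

6320 RPM

r = 42.0 / 2 = 21 cm
Current RCF = 1.118 × 10⁻⁵ × 21 × (7293)² = 1.118 × 10⁻⁵ × 21 × 53,187,849 ≈ 12,487.4 × g
Target RCF = 12,487.4 − 3,100 = 9,387.4 × g
N² = 9,387.4 / (23.478 × 10⁻⁵) = 39,983,815
N ≈ √39,983,815 ≈ 6,323.3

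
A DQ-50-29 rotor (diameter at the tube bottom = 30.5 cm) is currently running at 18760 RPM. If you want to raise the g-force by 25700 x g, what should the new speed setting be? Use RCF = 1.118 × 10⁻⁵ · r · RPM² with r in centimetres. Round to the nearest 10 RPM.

≈ 22420 RPM

r = 30.5 / 2 = 15.25 cm
Current RCF = 1.118 × 10⁻⁵ × 15.25 × (18760)² = 1.118 × 10⁻⁵ × 15.25 × 351,937,600 ≈ 60,003.6 × g
Target RCF = 60,003.6 + 25,700 = 85,703.6 × g
N² = 85,703.6 / (17.0495 × 10⁻⁵) = 502,675,152
N ≈ √502,675,152 ≈ 22,420.4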